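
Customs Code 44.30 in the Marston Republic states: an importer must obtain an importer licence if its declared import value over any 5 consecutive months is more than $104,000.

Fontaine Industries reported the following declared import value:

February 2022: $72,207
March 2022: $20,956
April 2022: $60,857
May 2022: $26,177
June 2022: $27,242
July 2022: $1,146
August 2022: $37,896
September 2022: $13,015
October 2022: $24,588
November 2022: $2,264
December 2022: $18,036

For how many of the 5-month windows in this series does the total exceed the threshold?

February 2022–June 2022: $72,207 + $20,956 + $60,857 + $26,177 + $27,242 = $207,439 (over)
March 2022–July 2022: $20,956 + $60,857 + $26,177 + $27,242 + $1,146 = $136,378 (over)
April 2022–August 2022: $60,857 + $26,177 + $27,242 + $1,146 + $37,896 = $153,318 (over)
May 2022–September 2022: $26,177 + $27,242 + $1,146 + $37,896 + $13,015 = $105,476 (over)
June 2022–October 2022: $27,242 + $1,146 + $37,896 + $13,015 + $24,588 = $103,887 (under)
July 2022–November 2022: $1,146 + $37,896 + $13,015 + $24,588 + $2,264 = $78,909 (under)
August 2022–December 2022: $37,896 + $13,015 + $24,588 + $2,264 + $18,036 = $95,799 (under)
4 windows exceed the threshold.

4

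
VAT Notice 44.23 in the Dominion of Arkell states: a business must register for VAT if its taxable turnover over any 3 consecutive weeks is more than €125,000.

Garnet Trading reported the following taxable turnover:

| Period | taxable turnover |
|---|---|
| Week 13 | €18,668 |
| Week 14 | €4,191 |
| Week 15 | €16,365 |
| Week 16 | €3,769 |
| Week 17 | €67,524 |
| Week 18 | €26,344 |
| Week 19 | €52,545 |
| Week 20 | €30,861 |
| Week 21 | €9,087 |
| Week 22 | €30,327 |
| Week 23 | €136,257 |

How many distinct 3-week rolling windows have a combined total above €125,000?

Week 13–Week 15: €18,668 + €4,191 + €16,365 = €39,224 (under)
Week 14–Week 16: €4,191 + €16,365 + €3,769 = €24,325 (under)
Week 15–Week 17: €16,365 + €3,769 + €67,524 = €87,658 (under)
Week 16–Week 18: €3,769 + €67,524 + €26,344 = €97,637 (under)
Week 17–Week 19: €67,524 + €26,344 + €52,545 = €146,413 (over)
Week 18–Week 20: €26,344 + €52,545 + €30,861 = €109,750 (under)
Week 19–Week 21: €52,545 + €30,861 + €9,087 = €92,493 (under)
Week 20–Week 22: €30,861 + €9,087 + €30,327 = €70,275 (under)
Week 21–Week 23: €9,087 + €30,327 + €136,257 = €175,671 (over)
2 windows exceed the threshold.

2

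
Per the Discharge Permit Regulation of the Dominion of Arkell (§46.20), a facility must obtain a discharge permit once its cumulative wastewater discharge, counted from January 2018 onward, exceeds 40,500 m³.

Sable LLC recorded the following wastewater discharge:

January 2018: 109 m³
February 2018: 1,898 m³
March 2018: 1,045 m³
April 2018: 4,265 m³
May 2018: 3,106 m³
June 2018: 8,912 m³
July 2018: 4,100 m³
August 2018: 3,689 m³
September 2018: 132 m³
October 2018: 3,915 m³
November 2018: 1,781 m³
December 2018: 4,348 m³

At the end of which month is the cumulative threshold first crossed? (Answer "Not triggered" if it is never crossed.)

Through January 2018: 109 m³
Through February 2018: 2,007 m³
Through March 2018: 3,052 m³
Through April 2018: 7,317 m³
Through May 2018: 10,423 m³
Through June 2018: 19,335 m³
Through July 2018: 23,435 m³
Through August 2018: 27,124 m³
Through September 2018: 27,256 m³
Through October 2018: 31,171 m³
Through November 2018: 32,952 m³
Through December 2018: 37,300 m³
Final cumulative total 37,300 m³ ≤ 40,500 m³; the threshold is never exceeded.

Not triggered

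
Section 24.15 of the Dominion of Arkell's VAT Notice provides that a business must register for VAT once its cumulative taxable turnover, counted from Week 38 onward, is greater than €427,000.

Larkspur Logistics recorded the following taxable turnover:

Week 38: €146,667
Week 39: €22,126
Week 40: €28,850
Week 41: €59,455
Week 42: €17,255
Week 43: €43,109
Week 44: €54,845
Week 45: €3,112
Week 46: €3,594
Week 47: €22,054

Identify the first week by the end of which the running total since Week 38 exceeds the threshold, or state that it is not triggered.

Through Week 38: €146,667
Through Week 39: €168,793
Through Week 40: €197,643
Through Week 41: €257,098
Through Week 42: €274,353
Through Week 43: €317,462
Through Week 44: €372,307
Through Week 45: €375,419
Through Week 46: €379,013
Through Week 47: €401,067
Final cumulative total €401,067 ≤ €427,000; the threshold is never exceeded.

Not triggered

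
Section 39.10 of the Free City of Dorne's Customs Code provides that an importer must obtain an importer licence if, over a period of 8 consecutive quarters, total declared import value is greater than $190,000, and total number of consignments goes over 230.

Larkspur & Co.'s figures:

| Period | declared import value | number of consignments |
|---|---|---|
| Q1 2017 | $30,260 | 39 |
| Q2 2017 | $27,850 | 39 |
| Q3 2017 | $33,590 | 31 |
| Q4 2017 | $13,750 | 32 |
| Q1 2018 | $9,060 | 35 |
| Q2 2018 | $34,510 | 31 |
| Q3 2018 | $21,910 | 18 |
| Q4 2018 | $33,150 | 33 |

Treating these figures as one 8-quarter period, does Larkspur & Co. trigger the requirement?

Yes

Total declared import value: $30,260 + $27,850 + $33,590 + $13,750 + $9,060 + $34,510 + $21,910 + $33,150 = $204,080 (> $190,000).
Total number of consignments: 39 + 39 + 31 + 32 + 35 + 31 + 18 + 33 = 258 (> 230).
The test is 'and': both thresholds are exceeded.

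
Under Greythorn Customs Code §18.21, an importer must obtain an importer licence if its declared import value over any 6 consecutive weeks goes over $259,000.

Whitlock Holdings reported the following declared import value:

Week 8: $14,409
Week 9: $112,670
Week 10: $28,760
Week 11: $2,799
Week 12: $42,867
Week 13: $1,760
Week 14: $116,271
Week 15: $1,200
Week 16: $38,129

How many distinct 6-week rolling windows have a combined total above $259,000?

1

Week 8–Week 13: $14,409 + $112,670 + $28,760 + $2,799 + $42,867 + $1,760 = $203,265 (under)
Week 9–Week 14: $112,670 + $28,760 + $2,799 + $42,867 + $1,760 + $116,271 = $305,127 (over)
Week 10–Week 15: $28,760 + $2,799 + $42,867 + $1,760 + $116,271 + $1,200 = $193,657 (under)
Week 11–Week 16: $2,799 + $42,867 + $1,760 + $116,271 + $1,200 + $38,129 = $203,026 (under)
1 window exceeds the threshold.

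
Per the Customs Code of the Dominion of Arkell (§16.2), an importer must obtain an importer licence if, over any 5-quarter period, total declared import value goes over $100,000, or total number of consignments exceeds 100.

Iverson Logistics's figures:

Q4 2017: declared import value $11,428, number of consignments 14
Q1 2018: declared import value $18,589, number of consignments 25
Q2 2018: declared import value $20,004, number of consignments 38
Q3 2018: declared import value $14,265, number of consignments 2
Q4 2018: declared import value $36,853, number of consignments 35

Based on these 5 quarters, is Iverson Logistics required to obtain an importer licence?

Yes

Total declared import value: $11,428 + $18,589 + $20,004 + $14,265 + $36,853 = $101,139 (> $100,000).
Total number of consignments: 14 + 25 + 38 + 2 + 35 = 114 (> 100).
The test is 'or': at least one threshold is exceeded.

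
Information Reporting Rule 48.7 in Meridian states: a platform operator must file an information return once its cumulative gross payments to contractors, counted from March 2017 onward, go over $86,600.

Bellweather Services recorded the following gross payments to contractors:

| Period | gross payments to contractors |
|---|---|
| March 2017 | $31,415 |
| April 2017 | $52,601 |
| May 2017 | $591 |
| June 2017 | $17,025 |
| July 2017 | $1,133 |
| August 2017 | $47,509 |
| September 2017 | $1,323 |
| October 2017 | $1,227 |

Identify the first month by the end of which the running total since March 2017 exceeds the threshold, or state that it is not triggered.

Through March 2017: $31,415
Through April 2017: $84,016
Through May 2017: $84,607
Through June 2017: $101,632 ← exceeds threshold

June 2017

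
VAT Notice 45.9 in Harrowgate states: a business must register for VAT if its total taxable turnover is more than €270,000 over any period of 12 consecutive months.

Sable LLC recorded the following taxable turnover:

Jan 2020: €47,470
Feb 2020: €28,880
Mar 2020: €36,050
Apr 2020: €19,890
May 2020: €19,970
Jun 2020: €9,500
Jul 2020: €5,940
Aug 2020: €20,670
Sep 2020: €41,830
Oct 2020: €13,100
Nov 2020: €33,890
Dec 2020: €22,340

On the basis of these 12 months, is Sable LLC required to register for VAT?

Total taxable turnover: €47,470 + €28,880 + €36,050 + €19,890 + €19,970 + €9,500 + €5,940 + €20,670 + €41,830 + €13,100 + €33,890 + €22,340 = €299,530.
€299,530 > €270,000, so the threshold is exceeded.

Yes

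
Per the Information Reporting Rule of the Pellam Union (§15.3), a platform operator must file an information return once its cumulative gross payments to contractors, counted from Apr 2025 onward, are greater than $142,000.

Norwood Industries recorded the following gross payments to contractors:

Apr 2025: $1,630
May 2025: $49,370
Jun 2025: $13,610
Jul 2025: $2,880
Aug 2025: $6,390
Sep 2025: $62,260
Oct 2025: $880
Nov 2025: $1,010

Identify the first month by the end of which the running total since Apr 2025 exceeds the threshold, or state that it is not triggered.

Through Apr 2025: $1,630
Through May 2025: $51,000
Through Jun 2025: $64,610
Through Jul 2025: $67,490
Through Aug 2025: $73,880
Through Sep 2025: $136,140
Through Oct 2025: $137,020
Through Nov 2025: $138,030
Final cumulative total $138,030 ≤ $142,000; the threshold is never exceeded.

Not triggered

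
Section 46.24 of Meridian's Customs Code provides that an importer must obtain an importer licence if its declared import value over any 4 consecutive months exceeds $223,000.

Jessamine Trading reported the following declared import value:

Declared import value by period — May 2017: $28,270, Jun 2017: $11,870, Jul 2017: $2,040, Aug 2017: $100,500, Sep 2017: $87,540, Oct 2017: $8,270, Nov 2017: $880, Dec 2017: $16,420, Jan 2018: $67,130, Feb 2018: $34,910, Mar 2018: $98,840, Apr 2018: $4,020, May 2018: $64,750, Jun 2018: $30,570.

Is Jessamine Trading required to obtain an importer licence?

No

May 2017–Aug 2017: $28,270 + $11,870 + $2,040 + $100,500 = $142,680 (under)
Jun 2017–Sep 2017: $11,870 + $2,040 + $100,500 + $87,540 = $201,950 (under)
Jul 2017–Oct 2017: $2,040 + $100,500 + $87,540 + $8,270 = $198,350 (under)
Aug 2017–Nov 2017: $100,500 + $87,540 + $8,270 + $880 = $197,190 (under)
Sep 2017–Dec 2017: $87,540 + $8,270 + $880 + $16,420 = $113,110 (under)
Oct 2017–Jan 2018: $8,270 + $880 + $16,420 + $67,130 = $92,700 (under)
Nov 2017–Feb 2018: $880 + $16,420 + $67,130 + $34,910 = $119,340 (under)
Dec 2017–Mar 2018: $16,420 + $67,130 + $34,910 + $98,840 = $217,300 (under)
Jan 2018–Apr 2018: $67,130 + $34,910 + $98,840 + $4,020 = $204,900 (under)
Feb 2018–May 2018: $34,910 + $98,840 + $4,020 + $64,750 = $202,520 (under)
Mar 2018–Jun 2018: $98,840 + $4,020 + $64,750 + $30,570 = $198,180 (under)
No window exceeds $223,000.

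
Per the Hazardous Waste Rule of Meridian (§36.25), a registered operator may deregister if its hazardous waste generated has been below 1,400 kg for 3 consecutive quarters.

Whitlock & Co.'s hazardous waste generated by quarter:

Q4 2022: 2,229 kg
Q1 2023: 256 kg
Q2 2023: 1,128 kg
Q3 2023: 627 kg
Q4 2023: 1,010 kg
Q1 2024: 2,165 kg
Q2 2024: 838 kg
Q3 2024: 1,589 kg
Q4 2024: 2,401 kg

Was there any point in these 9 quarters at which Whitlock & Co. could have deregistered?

Yes

Quarters below 1,400 kg: Q1 2023, Q2 2023, Q3 2023, Q4 2023, Q2 2024.
Longest run of consecutive quarters below the threshold: 4.
4 ≥ 3, so Whitlock & Co. became eligible.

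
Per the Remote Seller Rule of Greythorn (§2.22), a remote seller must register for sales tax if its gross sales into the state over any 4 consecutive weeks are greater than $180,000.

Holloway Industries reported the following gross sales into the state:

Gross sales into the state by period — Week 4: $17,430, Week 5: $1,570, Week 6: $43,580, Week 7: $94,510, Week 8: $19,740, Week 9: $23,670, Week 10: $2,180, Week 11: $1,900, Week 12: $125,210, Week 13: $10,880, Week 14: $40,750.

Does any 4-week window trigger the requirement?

Yes

Week 4–Week 7: $17,430 + $1,570 + $43,580 + $94,510 = $157,090 (under)
Week 5–Week 8: $1,570 + $43,580 + $94,510 + $19,740 = $159,400 (under)
Week 6–Week 9: $43,580 + $94,510 + $19,740 + $23,670 = $181,500 (over)
Week 7–Week 10: $94,510 + $19,740 + $23,670 + $2,180 = $140,100 (under)
Week 8–Week 11: $19,740 + $23,670 + $2,180 + $1,900 = $47,490 (under)
Week 9–Week 12: $23,670 + $2,180 + $1,900 + $125,210 = $152,960 (under)
Week 10–Week 13: $2,180 + $1,900 + $125,210 + $10,880 = $140,170 (under)
Week 11–Week 14: $1,900 + $125,210 + $10,880 + $40,750 = $178,740 (under)
At least one window exceeds $180,000.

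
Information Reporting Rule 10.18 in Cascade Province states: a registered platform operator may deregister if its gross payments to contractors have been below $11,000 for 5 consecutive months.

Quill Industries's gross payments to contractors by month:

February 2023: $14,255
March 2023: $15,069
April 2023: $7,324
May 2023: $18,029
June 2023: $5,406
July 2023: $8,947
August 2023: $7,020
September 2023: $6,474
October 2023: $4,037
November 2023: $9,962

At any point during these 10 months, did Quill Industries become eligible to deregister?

Yes

Months below $11,000: April 2023, June 2023, July 2023, August 2023, September 2023, October 2023, November 2023.
Longest run of consecutive months below the threshold: 6.
6 ≥ 5, so Quill Industries became eligible.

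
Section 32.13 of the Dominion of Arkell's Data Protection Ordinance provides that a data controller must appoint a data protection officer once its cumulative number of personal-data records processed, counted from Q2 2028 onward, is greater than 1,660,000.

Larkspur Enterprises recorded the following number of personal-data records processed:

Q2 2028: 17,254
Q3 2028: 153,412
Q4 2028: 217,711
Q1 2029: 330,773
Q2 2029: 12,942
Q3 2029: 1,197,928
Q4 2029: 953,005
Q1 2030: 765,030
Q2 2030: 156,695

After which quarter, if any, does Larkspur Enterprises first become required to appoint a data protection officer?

Q3 2029

Through Q2 2028: 17,254
Through Q3 2028: 170,666
Through Q4 2028: 388,377
Through Q1 2029: 719,150
Through Q2 2029: 732,092
Through Q3 2029: 1,930,020 ← exceeds threshold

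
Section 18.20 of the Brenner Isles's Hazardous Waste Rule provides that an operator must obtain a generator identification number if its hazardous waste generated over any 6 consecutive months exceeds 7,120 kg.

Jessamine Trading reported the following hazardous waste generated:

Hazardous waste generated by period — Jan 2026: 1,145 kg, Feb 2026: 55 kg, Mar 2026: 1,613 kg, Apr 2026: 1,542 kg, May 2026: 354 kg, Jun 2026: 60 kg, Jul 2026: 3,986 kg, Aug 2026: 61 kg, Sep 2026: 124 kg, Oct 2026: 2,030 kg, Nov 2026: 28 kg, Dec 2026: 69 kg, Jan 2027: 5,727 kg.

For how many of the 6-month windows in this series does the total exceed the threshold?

3

Jan 2026–Jun 2026: 1,145 kg + 55 kg + 1,613 kg + 1,542 kg + 354 kg + 60 kg = 4,769 kg (under)
Feb 2026–Jul 2026: 55 kg + 1,613 kg + 1,542 kg + 354 kg + 60 kg + 3,986 kg = 7,610 kg (over)
Mar 2026–Aug 2026: 1,613 kg + 1,542 kg + 354 kg + 60 kg + 3,986 kg + 61 kg = 7,616 kg (over)
Apr 2026–Sep 2026: 1,542 kg + 354 kg + 60 kg + 3,986 kg + 61 kg + 124 kg = 6,127 kg (under)
May 2026–Oct 2026: 354 kg + 60 kg + 3,986 kg + 61 kg + 124 kg + 2,030 kg = 6,615 kg (under)
Jun 2026–Nov 2026: 60 kg + 3,986 kg + 61 kg + 124 kg + 2,030 kg + 28 kg = 6,289 kg (under)
Jul 2026–Dec 2026: 3,986 kg + 61 kg + 124 kg + 2,030 kg + 28 kg + 69 kg = 6,298 kg (under)
Aug 2026–Jan 2027: 61 kg + 124 kg + 2,030 kg + 28 kg + 69 kg + 5,727 kg = 8,039 kg (over)
3 windows exceed the threshold.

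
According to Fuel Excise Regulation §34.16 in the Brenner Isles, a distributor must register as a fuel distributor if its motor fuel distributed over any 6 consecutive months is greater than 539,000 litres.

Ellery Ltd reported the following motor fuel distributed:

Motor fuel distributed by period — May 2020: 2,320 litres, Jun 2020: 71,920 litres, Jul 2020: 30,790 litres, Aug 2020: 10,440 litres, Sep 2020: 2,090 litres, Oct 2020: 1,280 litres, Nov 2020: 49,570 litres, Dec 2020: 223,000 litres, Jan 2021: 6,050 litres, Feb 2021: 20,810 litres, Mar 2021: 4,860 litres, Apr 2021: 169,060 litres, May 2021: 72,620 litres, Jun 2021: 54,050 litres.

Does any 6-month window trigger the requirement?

No

May 2020–Oct 2020: 2,320 litres + 71,920 litres + 30,790 litres + 10,440 litres + 2,090 litres + 1,280 litres = 118,840 litres (under)
Jun 2020–Nov 2020: 71,920 litres + 30,790 litres + 10,440 litres + 2,090 litres + 1,280 litres + 49,570 litres = 166,090 litres (under)
Jul 2020–Dec 2020: 30,790 litres + 10,440 litres + 2,090 litres + 1,280 litres + 49,570 litres + 223,000 litres = 317,170 litres (under)
Aug 2020–Jan 2021: 10,440 litres + 2,090 litres + 1,280 litres + 49,570 litres + 223,000 litres + 6,050 litres = 292,430 litres (under)
Sep 2020–Feb 2021: 2,090 litres + 1,280 litres + 49,570 litres + 223,000 litres + 6,050 litres + 20,810 litres = 302,800 litres (under)
Oct 2020–Mar 2021: 1,280 litres + 49,570 litres + 223,000 litres + 6,050 litres + 20,810 litres + 4,860 litres = 305,570 litres (under)
Nov 2020–Apr 2021: 49,570 litres + 223,000 litres + 6,050 litres + 20,810 litres + 4,860 litres + 169,060 litres = 473,350 litres (under)
Dec 2020–May 2021: 223,000 litres + 6,050 litres + 20,810 litres + 4,860 litres + 169,060 litres + 72,620 litres = 496,400 litres (under)
Jan 2021–Jun 2021: 6,050 litres + 20,810 litres + 4,860 litres + 169,060 litres + 72,620 litres + 54,050 litres = 327,450 litres (under)
No window exceeds 539,000 litres.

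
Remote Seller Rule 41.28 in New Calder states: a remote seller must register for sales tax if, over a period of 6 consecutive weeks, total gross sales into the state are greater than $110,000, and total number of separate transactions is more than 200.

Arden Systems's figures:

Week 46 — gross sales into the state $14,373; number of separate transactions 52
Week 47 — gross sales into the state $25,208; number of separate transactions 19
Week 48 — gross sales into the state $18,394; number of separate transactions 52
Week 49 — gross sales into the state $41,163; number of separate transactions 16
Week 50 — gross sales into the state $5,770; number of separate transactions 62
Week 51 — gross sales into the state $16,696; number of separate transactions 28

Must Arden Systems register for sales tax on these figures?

Yes

Total gross sales into the state: $14,373 + $25,208 + $18,394 + $41,163 + $5,770 + $16,696 = $121,604 (> $110,000).
Total number of separate transactions: 52 + 19 + 52 + 16 + 62 + 28 = 229 (> 200).
The test is 'and': both thresholds are exceeded.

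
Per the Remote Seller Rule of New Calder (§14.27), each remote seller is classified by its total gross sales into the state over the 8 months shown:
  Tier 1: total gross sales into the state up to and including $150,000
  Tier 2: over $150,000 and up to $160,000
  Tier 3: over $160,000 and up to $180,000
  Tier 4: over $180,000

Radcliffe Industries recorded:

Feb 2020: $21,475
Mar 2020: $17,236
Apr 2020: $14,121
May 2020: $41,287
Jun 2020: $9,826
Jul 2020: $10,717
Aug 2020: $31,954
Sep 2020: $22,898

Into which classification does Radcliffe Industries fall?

Total gross sales into the state: $21,475 + $17,236 + $14,121 + $41,287 + $9,826 + $10,717 + $31,954 + $22,898 = $169,514.
$160,000 < $169,514 ≤ $180,000, so Tier 3 applies.

Tier 3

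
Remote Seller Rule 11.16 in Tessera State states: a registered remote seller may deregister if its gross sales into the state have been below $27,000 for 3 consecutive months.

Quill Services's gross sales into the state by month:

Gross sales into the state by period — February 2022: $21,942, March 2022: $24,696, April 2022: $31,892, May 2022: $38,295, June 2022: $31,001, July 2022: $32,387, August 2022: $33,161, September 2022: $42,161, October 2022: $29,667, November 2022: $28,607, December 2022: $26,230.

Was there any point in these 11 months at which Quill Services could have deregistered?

Months below $27,000: February 2022, March 2022, December 2022.
Longest run of consecutive months below the threshold: 2.
2 < 3, so Quill Services never became eligible.

No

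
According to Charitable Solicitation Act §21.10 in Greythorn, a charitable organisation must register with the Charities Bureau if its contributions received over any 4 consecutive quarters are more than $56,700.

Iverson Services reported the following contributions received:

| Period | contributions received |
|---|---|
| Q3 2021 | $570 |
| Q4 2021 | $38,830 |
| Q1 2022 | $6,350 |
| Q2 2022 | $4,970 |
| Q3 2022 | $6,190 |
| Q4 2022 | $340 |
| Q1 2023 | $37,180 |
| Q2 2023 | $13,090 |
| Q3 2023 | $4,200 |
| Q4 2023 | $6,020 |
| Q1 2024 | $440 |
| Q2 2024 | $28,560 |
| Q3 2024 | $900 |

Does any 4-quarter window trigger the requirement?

Q3 2021–Q2 2022: $570 + $38,830 + $6,350 + $4,970 = $50,720 (under)
Q4 2021–Q3 2022: $38,830 + $6,350 + $4,970 + $6,190 = $56,340 (under)
Q1 2022–Q4 2022: $6,350 + $4,970 + $6,190 + $340 = $17,850 (under)
Q2 2022–Q1 2023: $4,970 + $6,190 + $340 + $37,180 = $48,680 (under)
Q3 2022–Q2 2023: $6,190 + $340 + $37,180 + $13,090 = $56,800 (over)
Q4 2022–Q3 2023: $340 + $37,180 + $13,090 + $4,200 = $54,810 (under)
Q1 2023–Q4 2023: $37,180 + $13,090 + $4,200 + $6,020 = $60,490 (over)
Q2 2023–Q1 2024: $13,090 + $4,200 + $6,020 + $440 = $23,750 (under)
Q3 2023–Q2 2024: $4,200 + $6,020 + $440 + $28,560 = $39,220 (under)
Q4 2023–Q3 2024: $6,020 + $440 + $28,560 + $900 = $35,920 (under)
At least one window exceeds $56,700.

Yes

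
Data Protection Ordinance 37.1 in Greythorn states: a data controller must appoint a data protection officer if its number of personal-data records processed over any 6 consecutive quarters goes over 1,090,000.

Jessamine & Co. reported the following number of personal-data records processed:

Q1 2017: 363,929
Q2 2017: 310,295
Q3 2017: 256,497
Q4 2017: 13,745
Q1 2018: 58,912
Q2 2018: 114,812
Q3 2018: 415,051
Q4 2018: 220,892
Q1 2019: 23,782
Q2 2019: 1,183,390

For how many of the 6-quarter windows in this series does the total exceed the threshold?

3

Q1 2017–Q2 2018: 363,929 + 310,295 + 256,497 + 13,745 + 58,912 + 114,812 = 1,118,190 (over)
Q2 2017–Q3 2018: 310,295 + 256,497 + 13,745 + 58,912 + 114,812 + 415,051 = 1,169,312 (over)
Q3 2017–Q4 2018: 256,497 + 13,745 + 58,912 + 114,812 + 415,051 + 220,892 = 1,079,909 (under)
Q4 2017–Q1 2019: 13,745 + 58,912 + 114,812 + 415,051 + 220,892 + 23,782 = 847,194 (under)
Q1 2018–Q2 2019: 58,912 + 114,812 + 415,051 + 220,892 + 23,782 + 1,183,390 = 2,016,839 (over)
3 windows exceed the threshold.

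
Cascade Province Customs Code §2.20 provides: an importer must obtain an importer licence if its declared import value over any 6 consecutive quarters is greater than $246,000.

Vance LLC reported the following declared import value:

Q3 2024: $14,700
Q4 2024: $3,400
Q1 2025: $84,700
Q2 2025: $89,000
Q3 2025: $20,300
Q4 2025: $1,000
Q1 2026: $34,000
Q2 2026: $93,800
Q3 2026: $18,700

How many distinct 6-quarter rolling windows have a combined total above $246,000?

Q3 2024–Q4 2025: $14,700 + $3,400 + $84,700 + $89,000 + $20,300 + $1,000 = $213,100 (under)
Q4 2024–Q1 2026: $3,400 + $84,700 + $89,000 + $20,300 + $1,000 + $34,000 = $232,400 (under)
Q1 2025–Q2 2026: $84,700 + $89,000 + $20,300 + $1,000 + $34,000 + $93,800 = $322,800 (over)
Q2 2025–Q3 2026: $89,000 + $20,300 + $1,000 + $34,000 + $93,800 + $18,700 = $256,800 (over)
2 windows exceed the threshold.

2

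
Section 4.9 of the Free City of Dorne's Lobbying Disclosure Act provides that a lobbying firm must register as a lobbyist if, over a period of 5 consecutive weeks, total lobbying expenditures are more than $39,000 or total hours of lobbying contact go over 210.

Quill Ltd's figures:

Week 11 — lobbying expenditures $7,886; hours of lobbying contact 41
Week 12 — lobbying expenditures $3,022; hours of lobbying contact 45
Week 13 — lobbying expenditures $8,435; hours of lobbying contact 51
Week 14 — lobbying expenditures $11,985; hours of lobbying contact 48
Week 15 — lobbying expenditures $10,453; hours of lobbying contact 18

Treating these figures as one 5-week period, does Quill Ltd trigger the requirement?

Total lobbying expenditures: $7,886 + $3,022 + $8,435 + $11,985 + $10,453 = $41,781 (> $39,000).
Total hours of lobbying contact: 41 + 45 + 51 + 48 + 18 = 203 (≤ 210).
The test is 'or': at least one threshold is exceeded.

Yes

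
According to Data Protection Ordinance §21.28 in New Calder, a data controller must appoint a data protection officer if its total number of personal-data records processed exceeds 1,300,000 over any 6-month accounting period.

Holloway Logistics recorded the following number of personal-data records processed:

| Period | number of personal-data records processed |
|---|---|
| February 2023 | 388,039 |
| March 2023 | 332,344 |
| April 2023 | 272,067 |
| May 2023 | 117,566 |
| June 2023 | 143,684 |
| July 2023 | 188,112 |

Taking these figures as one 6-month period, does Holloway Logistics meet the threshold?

Total number of personal-data records processed: 388,039 + 332,344 + 272,067 + 117,566 + 143,684 + 188,112 = 1,441,812.
1,441,812 > 1,300,000, so the threshold is exceeded.

Yes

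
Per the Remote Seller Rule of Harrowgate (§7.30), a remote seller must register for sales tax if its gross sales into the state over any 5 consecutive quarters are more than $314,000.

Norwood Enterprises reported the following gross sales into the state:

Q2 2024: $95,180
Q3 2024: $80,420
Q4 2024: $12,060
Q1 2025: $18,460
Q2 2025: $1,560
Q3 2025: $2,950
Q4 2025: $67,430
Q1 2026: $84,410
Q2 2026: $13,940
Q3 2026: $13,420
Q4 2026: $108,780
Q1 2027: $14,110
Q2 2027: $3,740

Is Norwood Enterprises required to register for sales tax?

Q2 2024–Q2 2025: $95,180 + $80,420 + $12,060 + $18,460 + $1,560 = $207,680 (under)
Q3 2024–Q3 2025: $80,420 + $12,060 + $18,460 + $1,560 + $2,950 = $115,450 (under)
Q4 2024–Q4 2025: $12,060 + $18,460 + $1,560 + $2,950 + $67,430 = $102,460 (under)
Q1 2025–Q1 2026: $18,460 + $1,560 + $2,950 + $67,430 + $84,410 = $174,810 (under)
Q2 2025–Q2 2026: $1,560 + $2,950 + $67,430 + $84,410 + $13,940 = $170,290 (under)
Q3 2025–Q3 2026: $2,950 + $67,430 + $84,410 + $13,940 + $13,420 = $182,150 (under)
Q4 2025–Q4 2026: $67,430 + $84,410 + $13,940 + $13,420 + $108,780 = $287,980 (under)
Q1 2026–Q1 2027: $84,410 + $13,940 + $13,420 + $108,780 + $14,110 = $234,660 (under)
Q2 2026–Q2 2027: $13,940 + $13,420 + $108,780 + $14,110 + $3,740 = $153,990 (under)
No window exceeds $314,000.

No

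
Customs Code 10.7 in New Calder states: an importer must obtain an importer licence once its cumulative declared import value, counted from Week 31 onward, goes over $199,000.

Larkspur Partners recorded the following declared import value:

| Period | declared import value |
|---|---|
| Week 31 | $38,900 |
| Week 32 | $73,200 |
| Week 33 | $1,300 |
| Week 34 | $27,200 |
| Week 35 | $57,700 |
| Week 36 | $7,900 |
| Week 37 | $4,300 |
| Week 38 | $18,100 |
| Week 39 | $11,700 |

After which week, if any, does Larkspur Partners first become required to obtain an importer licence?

Week 36

Through Week 31: $38,900
Through Week 32: $112,100
Through Week 33: $113,400
Through Week 34: $140,600
Through Week 35: $198,300
Through Week 36: $206,200 ← exceeds threshold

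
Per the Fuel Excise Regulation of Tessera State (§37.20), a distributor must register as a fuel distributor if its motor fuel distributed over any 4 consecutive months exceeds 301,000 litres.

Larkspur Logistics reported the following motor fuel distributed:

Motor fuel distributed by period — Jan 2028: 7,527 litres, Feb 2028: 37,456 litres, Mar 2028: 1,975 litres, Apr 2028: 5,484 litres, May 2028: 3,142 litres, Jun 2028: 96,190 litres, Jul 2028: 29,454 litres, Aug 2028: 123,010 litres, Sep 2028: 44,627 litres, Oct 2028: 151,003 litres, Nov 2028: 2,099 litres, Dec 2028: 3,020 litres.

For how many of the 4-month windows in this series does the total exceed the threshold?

Jan 2028–Apr 2028: 7,527 litres + 37,456 litres + 1,975 litres + 5,484 litres = 52,442 litres (under)
Feb 2028–May 2028: 37,456 litres + 1,975 litres + 5,484 litres + 3,142 litres = 48,057 litres (under)
Mar 2028–Jun 2028: 1,975 litres + 5,484 litres + 3,142 litres + 96,190 litres = 106,791 litres (under)
Apr 2028–Jul 2028: 5,484 litres + 3,142 litres + 96,190 litres + 29,454 litres = 134,270 litres (under)
May 2028–Aug 2028: 3,142 litres + 96,190 litres + 29,454 litres + 123,010 litres = 251,796 litres (under)
Jun 2028–Sep 2028: 96,190 litres + 29,454 litres + 123,010 litres + 44,627 litres = 293,281 litres (under)
Jul 2028–Oct 2028: 29,454 litres + 123,010 litres + 44,627 litres + 151,003 litres = 348,094 litres (over)
Aug 2028–Nov 2028: 123,010 litres + 44,627 litres + 151,003 litres + 2,099 litres = 320,739 litres (over)
Sep 2028–Dec 2028: 44,627 litres + 151,003 litres + 2,099 litres + 3,020 litres = 200,749 litres (under)
2 windows exceed the threshold.

2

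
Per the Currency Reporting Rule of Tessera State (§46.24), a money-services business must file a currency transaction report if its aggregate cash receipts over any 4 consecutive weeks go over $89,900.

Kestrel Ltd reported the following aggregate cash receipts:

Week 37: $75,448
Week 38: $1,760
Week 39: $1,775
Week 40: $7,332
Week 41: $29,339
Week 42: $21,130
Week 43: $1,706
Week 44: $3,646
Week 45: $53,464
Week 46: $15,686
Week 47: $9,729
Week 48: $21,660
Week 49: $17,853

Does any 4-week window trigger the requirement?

Yes

Week 37–Week 40: $75,448 + $1,760 + $1,775 + $7,332 = $86,315 (under)
Week 38–Week 41: $1,760 + $1,775 + $7,332 + $29,339 = $40,206 (under)
Week 39–Week 42: $1,775 + $7,332 + $29,339 + $21,130 = $59,576 (under)
Week 40–Week 43: $7,332 + $29,339 + $21,130 + $1,706 = $59,507 (under)
Week 41–Week 44: $29,339 + $21,130 + $1,706 + $3,646 = $55,821 (under)
Week 42–Week 45: $21,130 + $1,706 + $3,646 + $53,464 = $79,946 (under)
Week 43–Week 46: $1,706 + $3,646 + $53,464 + $15,686 = $74,502 (under)
Week 44–Week 47: $3,646 + $53,464 + $15,686 + $9,729 = $82,525 (under)
Week 45–Week 48: $53,464 + $15,686 + $9,729 + $21,660 = $100,539 (over)
Week 46–Week 49: $15,686 + $9,729 + $21,660 + $17,853 = $64,928 (under)
At least one window exceeds $89,900.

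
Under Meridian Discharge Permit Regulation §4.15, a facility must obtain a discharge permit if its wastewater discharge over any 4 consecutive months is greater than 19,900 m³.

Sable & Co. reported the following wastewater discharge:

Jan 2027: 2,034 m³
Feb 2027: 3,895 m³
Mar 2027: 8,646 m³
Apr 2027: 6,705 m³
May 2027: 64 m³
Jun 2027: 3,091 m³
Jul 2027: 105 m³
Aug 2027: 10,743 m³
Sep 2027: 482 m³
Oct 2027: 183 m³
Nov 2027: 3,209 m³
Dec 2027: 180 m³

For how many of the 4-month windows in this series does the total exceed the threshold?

1

Jan 2027–Apr 2027: 2,034 m³ + 3,895 m³ + 8,646 m³ + 6,705 m³ = 21,280 m³ (over)
Feb 2027–May 2027: 3,895 m³ + 8,646 m³ + 6,705 m³ + 64 m³ = 19,310 m³ (under)
Mar 2027–Jun 2027: 8,646 m³ + 6,705 m³ + 64 m³ + 3,091 m³ = 18,506 m³ (under)
Apr 2027–Jul 2027: 6,705 m³ + 64 m³ + 3,091 m³ + 105 m³ = 9,965 m³ (under)
May 2027–Aug 2027: 64 m³ + 3,091 m³ + 105 m³ + 10,743 m³ = 14,003 m³ (under)
Jun 2027–Sep 2027: 3,091 m³ + 105 m³ + 10,743 m³ + 482 m³ = 14,421 m³ (under)
Jul 2027–Oct 2027: 105 m³ + 10,743 m³ + 482 m³ + 183 m³ = 11,513 m³ (under)
Aug 2027–Nov 2027: 10,743 m³ + 482 m³ + 183 m³ + 3,209 m³ = 14,617 m³ (under)
Sep 2027–Dec 2027: 482 m³ + 183 m³ + 3,209 m³ + 180 m³ = 4,054 m³ (under)
1 window exceeds the threshold.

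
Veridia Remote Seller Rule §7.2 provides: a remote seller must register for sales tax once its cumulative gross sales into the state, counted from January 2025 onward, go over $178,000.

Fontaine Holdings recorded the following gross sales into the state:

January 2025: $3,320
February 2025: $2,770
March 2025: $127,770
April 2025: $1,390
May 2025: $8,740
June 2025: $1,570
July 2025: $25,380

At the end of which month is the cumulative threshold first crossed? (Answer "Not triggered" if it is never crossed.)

Through January 2025: $3,320
Through February 2025: $6,090
Through March 2025: $133,860
Through April 2025: $135,250
Through May 2025: $143,990
Through June 2025: $145,560
Through July 2025: $170,940
Final cumulative total $170,940 ≤ $178,000; the threshold is never exceeded.

Not triggered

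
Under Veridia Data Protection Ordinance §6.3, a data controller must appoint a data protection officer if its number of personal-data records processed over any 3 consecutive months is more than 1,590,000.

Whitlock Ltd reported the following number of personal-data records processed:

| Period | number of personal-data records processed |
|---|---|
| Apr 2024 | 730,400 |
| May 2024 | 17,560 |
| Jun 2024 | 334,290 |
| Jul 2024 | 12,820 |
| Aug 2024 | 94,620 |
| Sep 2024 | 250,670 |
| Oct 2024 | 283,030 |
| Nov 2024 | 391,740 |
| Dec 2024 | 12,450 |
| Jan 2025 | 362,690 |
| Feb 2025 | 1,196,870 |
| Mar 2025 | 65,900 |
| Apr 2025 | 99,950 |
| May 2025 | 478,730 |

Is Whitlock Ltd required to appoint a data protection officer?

Apr 2024–Jun 2024: 730,400 + 17,560 + 334,290 = 1,082,250 (under)
May 2024–Jul 2024: 17,560 + 334,290 + 12,820 = 364,670 (under)
Jun 2024–Aug 2024: 334,290 + 12,820 + 94,620 = 441,730 (under)
Jul 2024–Sep 2024: 12,820 + 94,620 + 250,670 = 358,110 (under)
Aug 2024–Oct 2024: 94,620 + 250,670 + 283,030 = 628,320 (under)
Sep 2024–Nov 2024: 250,670 + 283,030 + 391,740 = 925,440 (under)
Oct 2024–Dec 2024: 283,030 + 391,740 + 12,450 = 687,220 (under)
Nov 2024–Jan 2025: 391,740 + 12,450 + 362,690 = 766,880 (under)
Dec 2024–Feb 2025: 12,450 + 362,690 + 1,196,870 = 1,572,010 (under)
Jan 2025–Mar 2025: 362,690 + 1,196,870 + 65,900 = 1,625,460 (over)
Feb 2025–Apr 2025: 1,196,870 + 65,900 + 99,950 = 1,362,720 (under)
Mar 2025–May 2025: 65,900 + 99,950 + 478,730 = 644,580 (under)
At least one window exceeds 1,590,000.

Yes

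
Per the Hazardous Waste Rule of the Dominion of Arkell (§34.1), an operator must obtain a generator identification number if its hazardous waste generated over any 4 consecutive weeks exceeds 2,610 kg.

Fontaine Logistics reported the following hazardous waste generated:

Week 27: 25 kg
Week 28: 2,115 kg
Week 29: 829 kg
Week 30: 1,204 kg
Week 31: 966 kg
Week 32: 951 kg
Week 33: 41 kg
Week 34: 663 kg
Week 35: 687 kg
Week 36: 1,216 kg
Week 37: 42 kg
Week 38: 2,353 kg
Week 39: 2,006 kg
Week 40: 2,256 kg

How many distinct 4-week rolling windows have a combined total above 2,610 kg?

8

Week 27–Week 30: 25 kg + 2,115 kg + 829 kg + 1,204 kg = 4,173 kg (over)
Week 28–Week 31: 2,115 kg + 829 kg + 1,204 kg + 966 kg = 5,114 kg (over)
Week 29–Week 32: 829 kg + 1,204 kg + 966 kg + 951 kg = 3,950 kg (over)
Week 30–Week 33: 1,204 kg + 966 kg + 951 kg + 41 kg = 3,162 kg (over)
Week 31–Week 34: 966 kg + 951 kg + 41 kg + 663 kg = 2,621 kg (over)
Week 32–Week 35: 951 kg + 41 kg + 663 kg + 687 kg = 2,342 kg (under)
Week 33–Week 36: 41 kg + 663 kg + 687 kg + 1,216 kg = 2,607 kg (under)
Week 34–Week 37: 663 kg + 687 kg + 1,216 kg + 42 kg = 2,608 kg (under)
Week 35–Week 38: 687 kg + 1,216 kg + 42 kg + 2,353 kg = 4,298 kg (over)
Week 36–Week 39: 1,216 kg + 42 kg + 2,353 kg + 2,006 kg = 5,617 kg (over)
Week 37–Week 40: 42 kg + 2,353 kg + 2,006 kg + 2,256 kg = 6,657 kg (over)
8 windows exceed the threshold.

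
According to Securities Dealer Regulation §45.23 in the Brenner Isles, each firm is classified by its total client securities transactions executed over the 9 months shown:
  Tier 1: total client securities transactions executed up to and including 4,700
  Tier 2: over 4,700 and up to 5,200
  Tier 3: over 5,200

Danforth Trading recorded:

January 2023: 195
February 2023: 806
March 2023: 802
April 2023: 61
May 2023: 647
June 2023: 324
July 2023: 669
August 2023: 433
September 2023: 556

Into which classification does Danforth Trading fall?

Tier 1

Total client securities transactions executed: 195 + 806 + 802 + 61 + 647 + 324 + 669 + 433 + 556 = 4,493.
4,493 ≤ 4,700, so Tier 1 applies.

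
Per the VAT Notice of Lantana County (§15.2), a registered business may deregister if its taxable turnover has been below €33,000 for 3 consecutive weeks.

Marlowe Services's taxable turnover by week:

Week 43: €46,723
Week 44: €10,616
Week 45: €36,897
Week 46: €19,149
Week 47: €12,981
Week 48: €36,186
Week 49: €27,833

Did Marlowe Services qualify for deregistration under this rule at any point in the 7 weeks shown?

No

Weeks below €33,000: Week 44, Week 46, Week 47, Week 49.
Longest run of consecutive weeks below the threshold: 2.
2 < 3, so Marlowe Services never became eligible.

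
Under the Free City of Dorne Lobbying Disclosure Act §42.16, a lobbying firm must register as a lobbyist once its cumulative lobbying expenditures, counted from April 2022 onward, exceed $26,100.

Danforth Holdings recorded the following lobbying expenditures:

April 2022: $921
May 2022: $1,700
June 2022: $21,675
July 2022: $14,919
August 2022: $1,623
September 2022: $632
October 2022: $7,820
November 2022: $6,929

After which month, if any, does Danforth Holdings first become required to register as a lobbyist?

July 2022

Through April 2022: $921
Through May 2022: $2,621
Through June 2022: $24,296
Through July 2022: $39,215 ← exceeds threshold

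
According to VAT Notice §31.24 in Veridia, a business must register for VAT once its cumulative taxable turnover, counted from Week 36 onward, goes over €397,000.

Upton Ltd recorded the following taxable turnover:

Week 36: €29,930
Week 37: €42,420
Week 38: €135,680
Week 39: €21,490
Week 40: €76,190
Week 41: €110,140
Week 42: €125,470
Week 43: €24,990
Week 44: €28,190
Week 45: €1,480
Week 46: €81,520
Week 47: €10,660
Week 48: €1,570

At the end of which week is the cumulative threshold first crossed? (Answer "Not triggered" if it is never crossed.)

Week 41

Through Week 36: €29,930
Through Week 37: €72,350
Through Week 38: €208,030
Through Week 39: €229,520
Through Week 40: €305,710
Through Week 41: €415,850 ← exceeds threshold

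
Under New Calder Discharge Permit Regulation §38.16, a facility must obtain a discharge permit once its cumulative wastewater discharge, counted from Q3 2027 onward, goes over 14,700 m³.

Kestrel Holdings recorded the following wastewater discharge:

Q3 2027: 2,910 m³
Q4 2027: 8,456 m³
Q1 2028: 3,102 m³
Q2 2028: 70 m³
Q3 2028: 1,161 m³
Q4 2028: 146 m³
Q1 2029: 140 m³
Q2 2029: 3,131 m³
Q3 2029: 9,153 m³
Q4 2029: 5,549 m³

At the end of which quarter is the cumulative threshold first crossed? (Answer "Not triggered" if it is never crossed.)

Through Q3 2027: 2,910 m³
Through Q4 2027: 11,366 m³
Through Q1 2028: 14,468 m³
Through Q2 2028: 14,538 m³
Through Q3 2028: 15,699 m³ ← exceeds threshold

Q3 2028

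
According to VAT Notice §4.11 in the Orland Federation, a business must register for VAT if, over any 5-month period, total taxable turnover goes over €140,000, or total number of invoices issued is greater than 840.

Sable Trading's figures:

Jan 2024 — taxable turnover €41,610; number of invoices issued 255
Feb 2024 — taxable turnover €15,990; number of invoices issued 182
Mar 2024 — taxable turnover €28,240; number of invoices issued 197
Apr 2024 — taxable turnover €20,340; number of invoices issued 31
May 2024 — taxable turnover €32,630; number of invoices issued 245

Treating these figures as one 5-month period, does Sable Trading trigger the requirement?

Yes

Total taxable turnover: €41,610 + €15,990 + €28,240 + €20,340 + €32,630 = €138,810 (≤ €140,000).
Total number of invoices issued: 255 + 182 + 197 + 31 + 245 = 910 (> 840).
The test is 'or': at least one threshold is exceeded.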